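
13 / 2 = 6.50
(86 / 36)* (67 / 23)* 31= 89311 / 414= 215.73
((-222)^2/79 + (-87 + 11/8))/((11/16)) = 680314/869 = 782.87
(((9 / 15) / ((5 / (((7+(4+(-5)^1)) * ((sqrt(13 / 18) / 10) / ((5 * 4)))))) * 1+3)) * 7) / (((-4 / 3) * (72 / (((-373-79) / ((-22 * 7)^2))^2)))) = 497991 / 401655030724640-319225 * sqrt(26) / 20082751536232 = -0.00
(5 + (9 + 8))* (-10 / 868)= -55 / 217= -0.25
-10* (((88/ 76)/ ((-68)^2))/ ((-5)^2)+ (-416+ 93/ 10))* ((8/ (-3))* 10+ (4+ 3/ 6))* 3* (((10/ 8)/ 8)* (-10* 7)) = 109426292605/ 36992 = 2958106.96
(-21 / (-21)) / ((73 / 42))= 42 / 73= 0.58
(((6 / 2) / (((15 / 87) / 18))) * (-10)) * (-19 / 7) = 59508 / 7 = 8501.14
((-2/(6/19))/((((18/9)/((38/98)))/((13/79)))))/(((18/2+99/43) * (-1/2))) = 201799/5643918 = 0.04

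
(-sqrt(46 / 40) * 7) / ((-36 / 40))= 8.34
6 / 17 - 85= -1439 / 17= -84.65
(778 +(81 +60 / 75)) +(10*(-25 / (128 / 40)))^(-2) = 335859439 / 390625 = 859.80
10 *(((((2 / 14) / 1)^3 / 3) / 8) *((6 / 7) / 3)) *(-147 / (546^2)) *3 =-5 / 9738456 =-0.00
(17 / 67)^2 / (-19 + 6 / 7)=-2023 / 570103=-0.00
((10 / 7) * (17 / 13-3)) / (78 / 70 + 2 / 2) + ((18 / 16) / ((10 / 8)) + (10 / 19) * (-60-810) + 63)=-36111679 / 91390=-395.14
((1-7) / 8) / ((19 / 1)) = -3 / 76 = -0.04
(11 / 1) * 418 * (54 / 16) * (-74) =-2296701 / 2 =-1148350.50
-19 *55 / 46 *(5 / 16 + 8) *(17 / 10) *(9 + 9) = -4252941 / 736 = -5778.45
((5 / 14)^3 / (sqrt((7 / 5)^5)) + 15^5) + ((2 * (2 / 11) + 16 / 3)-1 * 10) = 3125 * sqrt(35) / 941192 + 25059233 / 33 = 759370.72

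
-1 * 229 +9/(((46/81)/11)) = -2515/46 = -54.67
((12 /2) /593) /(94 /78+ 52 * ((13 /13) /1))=234 /1230475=0.00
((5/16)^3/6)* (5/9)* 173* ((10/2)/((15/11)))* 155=184353125/663552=277.83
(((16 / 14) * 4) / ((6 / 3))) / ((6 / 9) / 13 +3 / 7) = 624 / 131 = 4.76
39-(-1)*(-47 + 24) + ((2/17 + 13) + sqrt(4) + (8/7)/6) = 11177/357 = 31.31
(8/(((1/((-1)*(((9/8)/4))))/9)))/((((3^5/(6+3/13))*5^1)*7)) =-27/1820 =-0.01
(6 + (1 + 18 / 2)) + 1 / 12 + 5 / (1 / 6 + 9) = 16.63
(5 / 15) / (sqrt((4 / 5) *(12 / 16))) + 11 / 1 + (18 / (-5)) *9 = -107 / 5 + sqrt(15) / 9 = -20.97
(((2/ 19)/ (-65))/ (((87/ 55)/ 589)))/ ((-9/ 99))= 7502/ 1131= 6.63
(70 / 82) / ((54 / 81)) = 105 / 82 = 1.28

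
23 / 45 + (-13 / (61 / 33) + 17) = 28763 / 2745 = 10.48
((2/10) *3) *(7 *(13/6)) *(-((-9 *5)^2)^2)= -74631375/2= -37315687.50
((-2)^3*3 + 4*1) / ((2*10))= -1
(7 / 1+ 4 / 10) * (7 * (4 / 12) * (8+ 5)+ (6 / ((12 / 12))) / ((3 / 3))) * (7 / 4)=28231 / 60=470.52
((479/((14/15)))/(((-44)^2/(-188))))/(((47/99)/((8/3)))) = -21555/77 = -279.94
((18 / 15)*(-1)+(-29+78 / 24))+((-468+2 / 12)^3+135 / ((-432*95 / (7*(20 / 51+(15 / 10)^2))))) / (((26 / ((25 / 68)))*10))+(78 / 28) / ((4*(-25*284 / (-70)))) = -101460947589052963 / 700627000320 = -144814.50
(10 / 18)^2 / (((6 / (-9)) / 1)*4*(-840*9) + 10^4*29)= 5 / 5024592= 0.00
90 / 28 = 45 / 14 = 3.21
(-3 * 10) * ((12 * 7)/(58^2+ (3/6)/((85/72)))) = -26775/35747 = -0.75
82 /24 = 41 /12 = 3.42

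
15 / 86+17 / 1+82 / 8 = 4717 / 172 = 27.42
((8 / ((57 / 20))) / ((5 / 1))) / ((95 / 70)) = 448 / 1083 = 0.41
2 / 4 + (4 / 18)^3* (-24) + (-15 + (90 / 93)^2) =-6457775 / 467046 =-13.83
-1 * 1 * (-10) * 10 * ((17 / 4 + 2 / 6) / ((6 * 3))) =1375 / 54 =25.46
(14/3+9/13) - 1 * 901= -34930/39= -895.64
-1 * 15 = -15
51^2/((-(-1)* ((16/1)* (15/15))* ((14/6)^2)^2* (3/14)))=70227/2744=25.59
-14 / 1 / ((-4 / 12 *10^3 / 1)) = 21 / 500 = 0.04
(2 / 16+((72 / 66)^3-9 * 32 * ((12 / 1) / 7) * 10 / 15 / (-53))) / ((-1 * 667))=-0.01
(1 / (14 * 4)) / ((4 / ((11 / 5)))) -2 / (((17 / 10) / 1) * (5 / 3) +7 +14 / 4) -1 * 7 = -7997 / 1120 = -7.14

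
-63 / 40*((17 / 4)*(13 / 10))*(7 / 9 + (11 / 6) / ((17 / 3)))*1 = -30667 / 3200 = -9.58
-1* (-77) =77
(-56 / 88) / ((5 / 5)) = -7 / 11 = -0.64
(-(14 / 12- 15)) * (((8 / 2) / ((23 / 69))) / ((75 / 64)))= 10624 / 75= 141.65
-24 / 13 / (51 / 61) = -488 / 221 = -2.21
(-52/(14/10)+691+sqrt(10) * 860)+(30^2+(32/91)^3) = 1170974449/753571+860 * sqrt(10) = 4273.46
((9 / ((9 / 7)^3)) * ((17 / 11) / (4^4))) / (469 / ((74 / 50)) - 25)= 215747 / 2463436800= 0.00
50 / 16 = 25 / 8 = 3.12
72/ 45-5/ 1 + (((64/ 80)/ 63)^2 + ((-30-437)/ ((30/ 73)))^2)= 20501088421/ 15876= 1291325.80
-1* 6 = -6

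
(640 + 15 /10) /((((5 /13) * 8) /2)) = 16679 /40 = 416.98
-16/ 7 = -2.29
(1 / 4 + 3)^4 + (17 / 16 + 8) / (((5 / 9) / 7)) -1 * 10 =55233 / 256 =215.75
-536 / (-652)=134 / 163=0.82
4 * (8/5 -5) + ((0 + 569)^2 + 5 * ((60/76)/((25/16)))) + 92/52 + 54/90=79966817/247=323752.30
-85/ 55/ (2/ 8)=-68/ 11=-6.18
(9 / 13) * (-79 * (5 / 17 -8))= 93141 / 221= 421.45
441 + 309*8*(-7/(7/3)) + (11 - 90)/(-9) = -62696/9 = -6966.22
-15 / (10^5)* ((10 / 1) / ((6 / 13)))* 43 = -559 / 4000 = -0.14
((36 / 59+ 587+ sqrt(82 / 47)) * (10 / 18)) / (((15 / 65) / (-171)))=-242443.28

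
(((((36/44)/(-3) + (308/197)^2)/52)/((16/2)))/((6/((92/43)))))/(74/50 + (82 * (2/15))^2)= 1599207825/103965349998224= 0.00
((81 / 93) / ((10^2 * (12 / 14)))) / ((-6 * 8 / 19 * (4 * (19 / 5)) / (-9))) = 189 / 79360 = 0.00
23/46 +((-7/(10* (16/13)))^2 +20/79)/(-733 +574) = 53204867/107187200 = 0.50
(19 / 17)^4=130321 / 83521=1.56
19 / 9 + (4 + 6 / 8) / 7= 703 / 252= 2.79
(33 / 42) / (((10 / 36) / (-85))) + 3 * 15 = -1368 / 7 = -195.43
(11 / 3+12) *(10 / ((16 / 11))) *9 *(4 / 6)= 2585 / 4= 646.25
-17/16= -1.06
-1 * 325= -325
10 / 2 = 5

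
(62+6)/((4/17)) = 289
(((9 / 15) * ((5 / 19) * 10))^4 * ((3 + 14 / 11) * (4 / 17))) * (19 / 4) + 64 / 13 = 576998512 / 16674229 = 34.60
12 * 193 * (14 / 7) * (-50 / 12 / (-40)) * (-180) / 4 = -43425 / 2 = -21712.50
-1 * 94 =-94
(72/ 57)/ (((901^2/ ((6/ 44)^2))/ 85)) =270/ 109784147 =0.00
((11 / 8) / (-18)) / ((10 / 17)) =-187 / 1440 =-0.13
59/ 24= 2.46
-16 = -16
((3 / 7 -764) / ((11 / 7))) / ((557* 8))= -5345 / 49016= -0.11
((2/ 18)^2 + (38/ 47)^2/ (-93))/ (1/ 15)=147455/ 1848933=0.08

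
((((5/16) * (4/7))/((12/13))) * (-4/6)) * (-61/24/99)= 3965/1197504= 0.00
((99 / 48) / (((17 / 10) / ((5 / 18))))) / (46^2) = 0.00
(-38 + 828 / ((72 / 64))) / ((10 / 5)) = 349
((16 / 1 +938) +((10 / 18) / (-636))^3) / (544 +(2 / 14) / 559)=700095196485589723 / 399215897068796352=1.75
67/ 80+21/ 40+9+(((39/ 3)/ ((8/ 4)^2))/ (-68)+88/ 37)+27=499339/ 12580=39.69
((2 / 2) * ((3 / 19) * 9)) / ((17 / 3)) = 81 / 323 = 0.25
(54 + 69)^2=15129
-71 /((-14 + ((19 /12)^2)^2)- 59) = 1472256 /1383407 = 1.06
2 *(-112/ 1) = -224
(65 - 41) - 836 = -812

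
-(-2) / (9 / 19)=38 / 9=4.22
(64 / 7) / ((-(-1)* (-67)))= -64 / 469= -0.14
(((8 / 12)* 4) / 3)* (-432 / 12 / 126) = -16 / 63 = -0.25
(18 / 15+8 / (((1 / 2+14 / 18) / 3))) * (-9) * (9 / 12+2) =-113751 / 230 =-494.57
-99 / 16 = -6.19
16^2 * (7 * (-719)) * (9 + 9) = -23192064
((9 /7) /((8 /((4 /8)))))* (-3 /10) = -27 /1120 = -0.02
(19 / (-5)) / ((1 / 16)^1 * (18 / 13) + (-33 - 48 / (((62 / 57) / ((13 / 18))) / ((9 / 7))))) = 428792 / 8337795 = 0.05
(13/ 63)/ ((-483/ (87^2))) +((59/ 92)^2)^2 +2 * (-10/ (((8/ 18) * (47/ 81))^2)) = -7067030441033981/ 23262927115008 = -303.79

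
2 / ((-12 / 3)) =-1 / 2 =-0.50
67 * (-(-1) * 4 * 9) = 2412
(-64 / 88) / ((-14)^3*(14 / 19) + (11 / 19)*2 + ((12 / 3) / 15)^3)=256500 / 712681937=0.00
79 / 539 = 0.15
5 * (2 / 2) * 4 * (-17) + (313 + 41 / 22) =-553 / 22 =-25.14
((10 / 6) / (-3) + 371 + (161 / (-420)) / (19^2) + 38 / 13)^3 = 31374374960640421251954287 / 602794356848424000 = 52048222.75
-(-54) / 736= 27 / 368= 0.07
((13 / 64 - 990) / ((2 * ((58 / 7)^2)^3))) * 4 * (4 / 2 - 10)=7452711203 / 152274770176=0.05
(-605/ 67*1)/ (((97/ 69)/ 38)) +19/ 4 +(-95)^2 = 228392141/ 25996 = 8785.66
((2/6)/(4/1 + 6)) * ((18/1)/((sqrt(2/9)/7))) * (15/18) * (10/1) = 105 * sqrt(2)/2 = 74.25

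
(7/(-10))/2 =-0.35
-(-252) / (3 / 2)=168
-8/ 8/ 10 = -0.10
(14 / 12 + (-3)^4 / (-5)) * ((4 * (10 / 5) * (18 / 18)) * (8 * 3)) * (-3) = 43296 / 5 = 8659.20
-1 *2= -2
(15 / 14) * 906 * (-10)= -67950 / 7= -9707.14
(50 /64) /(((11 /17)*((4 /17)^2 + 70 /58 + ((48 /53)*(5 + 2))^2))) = 10005447325 /343516021024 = 0.03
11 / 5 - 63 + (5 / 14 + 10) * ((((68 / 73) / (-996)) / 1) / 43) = -3326548741 / 54712770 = -60.80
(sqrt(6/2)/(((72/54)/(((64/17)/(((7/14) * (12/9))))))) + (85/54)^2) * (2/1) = 7225/1458 + 144 * sqrt(3)/17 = 19.63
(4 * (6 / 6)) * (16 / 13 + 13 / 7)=1124 / 91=12.35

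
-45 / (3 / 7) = -105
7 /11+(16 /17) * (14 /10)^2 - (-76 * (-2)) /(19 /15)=-549401 /4675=-117.52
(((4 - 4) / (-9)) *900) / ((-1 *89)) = 0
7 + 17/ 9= 80/ 9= 8.89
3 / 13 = 0.23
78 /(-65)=-6 /5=-1.20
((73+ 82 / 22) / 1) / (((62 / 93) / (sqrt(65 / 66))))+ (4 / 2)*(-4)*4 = -32+ 211*sqrt(4290) / 121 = 82.22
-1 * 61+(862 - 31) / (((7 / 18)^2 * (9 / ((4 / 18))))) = 3659 / 49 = 74.67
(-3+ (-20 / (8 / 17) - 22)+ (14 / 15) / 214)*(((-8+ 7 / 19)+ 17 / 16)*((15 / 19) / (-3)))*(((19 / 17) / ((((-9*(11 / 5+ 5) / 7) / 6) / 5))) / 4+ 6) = -8093995422019 / 13616481024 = -594.43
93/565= 0.16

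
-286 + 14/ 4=-565/ 2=-282.50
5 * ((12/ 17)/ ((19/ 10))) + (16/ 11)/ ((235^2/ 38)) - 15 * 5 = -14351400491/ 196214425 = -73.14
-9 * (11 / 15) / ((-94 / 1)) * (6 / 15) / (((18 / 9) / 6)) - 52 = -61001 / 1175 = -51.92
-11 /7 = -1.57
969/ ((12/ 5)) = 1615/ 4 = 403.75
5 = 5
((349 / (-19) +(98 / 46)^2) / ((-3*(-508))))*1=-23167 / 2552954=-0.01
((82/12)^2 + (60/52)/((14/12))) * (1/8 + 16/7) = 2343165/20384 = 114.95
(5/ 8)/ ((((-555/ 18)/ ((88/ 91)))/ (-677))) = 44682/ 3367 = 13.27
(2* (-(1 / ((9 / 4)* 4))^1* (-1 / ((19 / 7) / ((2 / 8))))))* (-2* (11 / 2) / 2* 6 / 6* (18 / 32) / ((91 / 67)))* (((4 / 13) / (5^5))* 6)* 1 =-2211 / 80275000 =-0.00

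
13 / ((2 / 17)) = 221 / 2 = 110.50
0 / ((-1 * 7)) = 0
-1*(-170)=170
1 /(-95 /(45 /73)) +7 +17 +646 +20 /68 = 15804712 /23579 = 670.29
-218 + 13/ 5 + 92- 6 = -647/ 5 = -129.40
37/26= 1.42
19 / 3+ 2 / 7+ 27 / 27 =160 / 21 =7.62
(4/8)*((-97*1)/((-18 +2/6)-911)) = 291/5572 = 0.05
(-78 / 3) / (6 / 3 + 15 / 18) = -156 / 17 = -9.18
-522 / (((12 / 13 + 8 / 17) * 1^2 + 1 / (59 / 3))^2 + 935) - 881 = -881.56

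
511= 511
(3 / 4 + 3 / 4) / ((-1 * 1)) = -3 / 2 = -1.50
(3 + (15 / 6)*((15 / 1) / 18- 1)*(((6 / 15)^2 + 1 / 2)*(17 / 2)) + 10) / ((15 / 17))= 14501 / 1200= 12.08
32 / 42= 16 / 21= 0.76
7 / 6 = 1.17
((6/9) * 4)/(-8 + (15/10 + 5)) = -16/9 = -1.78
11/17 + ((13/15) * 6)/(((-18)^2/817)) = 189467/13770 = 13.76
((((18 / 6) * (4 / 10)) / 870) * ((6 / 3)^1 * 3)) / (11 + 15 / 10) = 12 / 18125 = 0.00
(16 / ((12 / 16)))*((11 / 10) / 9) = 352 / 135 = 2.61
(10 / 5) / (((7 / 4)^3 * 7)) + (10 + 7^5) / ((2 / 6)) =121132979 / 2401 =50451.05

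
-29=-29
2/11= 0.18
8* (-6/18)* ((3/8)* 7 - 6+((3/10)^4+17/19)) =469711/71250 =6.59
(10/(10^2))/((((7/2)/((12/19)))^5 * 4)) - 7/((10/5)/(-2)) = 1456553851583/208078979465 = 7.00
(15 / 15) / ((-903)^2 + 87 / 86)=86 / 70125261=0.00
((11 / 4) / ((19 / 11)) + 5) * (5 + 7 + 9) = 10521 / 76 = 138.43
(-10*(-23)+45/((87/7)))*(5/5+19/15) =529.54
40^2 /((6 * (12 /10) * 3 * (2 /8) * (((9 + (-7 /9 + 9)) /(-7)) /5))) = -56000 /93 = -602.15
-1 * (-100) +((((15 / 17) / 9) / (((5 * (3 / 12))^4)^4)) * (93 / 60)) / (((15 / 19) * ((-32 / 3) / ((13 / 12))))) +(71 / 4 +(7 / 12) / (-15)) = 13740322731319169 / 116729736328125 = 117.71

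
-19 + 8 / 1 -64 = -75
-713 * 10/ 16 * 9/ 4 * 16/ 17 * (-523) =16780455/ 34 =493542.79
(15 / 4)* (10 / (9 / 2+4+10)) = 75 / 37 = 2.03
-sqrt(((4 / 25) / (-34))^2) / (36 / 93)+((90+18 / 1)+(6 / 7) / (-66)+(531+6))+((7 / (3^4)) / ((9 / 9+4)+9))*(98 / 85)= 3419339681 / 5301450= 644.98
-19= -19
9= 9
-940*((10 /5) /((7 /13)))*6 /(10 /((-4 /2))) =29328 /7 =4189.71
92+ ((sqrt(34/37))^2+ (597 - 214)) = 17609/37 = 475.92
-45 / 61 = -0.74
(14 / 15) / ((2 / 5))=7 / 3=2.33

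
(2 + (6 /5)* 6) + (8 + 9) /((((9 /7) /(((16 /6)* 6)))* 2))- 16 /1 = 4454 /45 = 98.98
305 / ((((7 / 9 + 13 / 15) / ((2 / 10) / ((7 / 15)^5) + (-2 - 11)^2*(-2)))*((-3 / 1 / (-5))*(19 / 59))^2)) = -733756402394375 / 448982198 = -1634266.14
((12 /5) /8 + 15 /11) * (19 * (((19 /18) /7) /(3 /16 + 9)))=88084 /169785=0.52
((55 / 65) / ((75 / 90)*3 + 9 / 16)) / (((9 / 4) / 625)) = 440000 / 5733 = 76.75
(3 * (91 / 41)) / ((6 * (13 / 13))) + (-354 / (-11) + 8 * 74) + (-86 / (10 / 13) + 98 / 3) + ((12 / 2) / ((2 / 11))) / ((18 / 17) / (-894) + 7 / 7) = 18024043 / 31119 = 579.20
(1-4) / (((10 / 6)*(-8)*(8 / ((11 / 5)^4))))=131769 / 200000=0.66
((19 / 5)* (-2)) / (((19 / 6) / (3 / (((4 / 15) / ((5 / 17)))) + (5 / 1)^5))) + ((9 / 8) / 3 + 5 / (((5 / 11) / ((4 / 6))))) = -7500.23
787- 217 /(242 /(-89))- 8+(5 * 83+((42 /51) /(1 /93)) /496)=20964289 /16456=1273.96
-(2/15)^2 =-4/225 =-0.02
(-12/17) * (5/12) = -0.29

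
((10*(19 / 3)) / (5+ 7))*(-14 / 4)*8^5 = -5447680 / 9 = -605297.78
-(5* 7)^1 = -35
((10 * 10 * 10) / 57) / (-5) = -200 / 57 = -3.51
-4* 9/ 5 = -36/ 5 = -7.20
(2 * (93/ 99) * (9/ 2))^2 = 8649/ 121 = 71.48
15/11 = 1.36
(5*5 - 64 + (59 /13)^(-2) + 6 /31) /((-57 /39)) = 54371252 /2050309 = 26.52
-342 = -342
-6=-6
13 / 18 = 0.72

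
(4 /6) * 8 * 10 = 160 /3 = 53.33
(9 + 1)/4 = 2.50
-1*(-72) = 72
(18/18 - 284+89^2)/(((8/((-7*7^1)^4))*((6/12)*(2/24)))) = 132094650114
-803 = -803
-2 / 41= -0.05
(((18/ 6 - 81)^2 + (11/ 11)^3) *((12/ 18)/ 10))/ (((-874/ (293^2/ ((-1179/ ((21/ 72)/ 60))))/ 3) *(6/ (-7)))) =-5119433417/ 8903053440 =-0.58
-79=-79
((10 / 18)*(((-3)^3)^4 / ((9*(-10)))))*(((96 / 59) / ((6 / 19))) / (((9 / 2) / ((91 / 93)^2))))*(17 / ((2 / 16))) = -27731942784 / 56699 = -489108.15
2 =2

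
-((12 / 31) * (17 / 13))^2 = -0.26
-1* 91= -91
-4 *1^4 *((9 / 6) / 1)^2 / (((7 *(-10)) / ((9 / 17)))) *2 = 81 / 595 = 0.14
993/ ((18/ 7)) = 2317/ 6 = 386.17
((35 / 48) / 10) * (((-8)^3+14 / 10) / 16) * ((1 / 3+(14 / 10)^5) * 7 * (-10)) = 1116407327 / 1200000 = 930.34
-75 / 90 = -0.83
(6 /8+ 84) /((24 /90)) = 5085 /16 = 317.81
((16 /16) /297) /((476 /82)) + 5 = 353471 /70686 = 5.00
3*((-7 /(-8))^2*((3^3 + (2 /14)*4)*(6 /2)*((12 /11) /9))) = 4053 /176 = 23.03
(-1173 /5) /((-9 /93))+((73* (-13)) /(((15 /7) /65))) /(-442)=1269557 /510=2489.33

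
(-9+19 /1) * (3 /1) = 30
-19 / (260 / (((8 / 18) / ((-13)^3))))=19 / 1285245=0.00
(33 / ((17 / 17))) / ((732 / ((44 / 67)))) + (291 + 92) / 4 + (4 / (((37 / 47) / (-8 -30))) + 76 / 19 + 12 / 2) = -52806567 / 604876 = -87.30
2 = 2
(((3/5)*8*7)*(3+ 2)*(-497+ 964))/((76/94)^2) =43327326/361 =120020.29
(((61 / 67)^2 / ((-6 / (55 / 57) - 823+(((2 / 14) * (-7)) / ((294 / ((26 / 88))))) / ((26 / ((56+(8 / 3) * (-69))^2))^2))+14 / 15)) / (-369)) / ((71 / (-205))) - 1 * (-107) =13197826132161106 / 123344175551283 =107.00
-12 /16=-3 /4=-0.75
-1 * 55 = -55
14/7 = 2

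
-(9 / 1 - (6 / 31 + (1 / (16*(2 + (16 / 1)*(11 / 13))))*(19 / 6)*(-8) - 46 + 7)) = -47.91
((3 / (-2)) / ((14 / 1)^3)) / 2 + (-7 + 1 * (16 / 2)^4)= 44880861 / 10976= 4089.00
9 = 9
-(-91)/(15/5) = 91/3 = 30.33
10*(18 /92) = 45 /23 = 1.96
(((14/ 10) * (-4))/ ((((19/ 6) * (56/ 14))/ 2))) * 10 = -168/ 19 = -8.84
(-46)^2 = 2116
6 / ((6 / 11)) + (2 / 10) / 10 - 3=401 / 50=8.02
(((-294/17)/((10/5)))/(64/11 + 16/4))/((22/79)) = -3871/1224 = -3.16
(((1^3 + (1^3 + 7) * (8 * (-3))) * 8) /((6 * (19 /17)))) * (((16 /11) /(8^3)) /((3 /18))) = -3.88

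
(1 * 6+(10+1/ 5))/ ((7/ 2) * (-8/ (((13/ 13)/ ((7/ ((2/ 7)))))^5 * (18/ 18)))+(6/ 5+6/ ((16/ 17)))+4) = -162/ 2471658313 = -0.00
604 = 604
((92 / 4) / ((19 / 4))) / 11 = 92 / 209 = 0.44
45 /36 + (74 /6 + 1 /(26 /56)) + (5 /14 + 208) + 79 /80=4915787 /21840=225.08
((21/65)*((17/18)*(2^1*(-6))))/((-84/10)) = 17/39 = 0.44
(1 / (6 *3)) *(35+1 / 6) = 211 / 108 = 1.95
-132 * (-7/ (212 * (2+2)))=231/ 212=1.09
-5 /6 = -0.83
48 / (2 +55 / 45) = 432 / 29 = 14.90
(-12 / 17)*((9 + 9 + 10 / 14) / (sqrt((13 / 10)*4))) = -786*sqrt(130) / 1547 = -5.79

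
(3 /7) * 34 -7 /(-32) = 3313 /224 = 14.79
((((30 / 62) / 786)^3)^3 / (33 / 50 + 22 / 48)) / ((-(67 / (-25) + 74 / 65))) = 15869140625 / 2154348063733422772650581310566396802368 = 0.00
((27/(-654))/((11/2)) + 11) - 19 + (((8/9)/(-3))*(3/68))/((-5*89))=-653681687/81633915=-8.01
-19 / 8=-2.38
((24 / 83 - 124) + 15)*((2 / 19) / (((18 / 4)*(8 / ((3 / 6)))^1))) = -9023 / 56772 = -0.16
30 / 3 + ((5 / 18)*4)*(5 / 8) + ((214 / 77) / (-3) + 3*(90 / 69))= 872251 / 63756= 13.68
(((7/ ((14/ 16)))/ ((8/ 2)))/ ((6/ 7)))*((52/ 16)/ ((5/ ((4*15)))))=91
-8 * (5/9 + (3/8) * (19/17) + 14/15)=-11677/765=-15.26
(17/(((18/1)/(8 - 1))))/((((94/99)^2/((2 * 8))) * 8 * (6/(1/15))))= 14399/88360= 0.16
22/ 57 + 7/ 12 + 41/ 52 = 2605/ 1482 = 1.76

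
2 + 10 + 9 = 21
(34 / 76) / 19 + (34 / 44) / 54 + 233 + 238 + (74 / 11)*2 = 207783287 / 428868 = 484.49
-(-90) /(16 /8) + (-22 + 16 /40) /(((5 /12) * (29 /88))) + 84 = -28.31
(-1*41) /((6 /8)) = -164 /3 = -54.67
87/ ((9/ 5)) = 145/ 3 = 48.33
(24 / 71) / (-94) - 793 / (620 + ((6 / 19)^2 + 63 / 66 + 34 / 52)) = -136992032399 / 107099139606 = -1.28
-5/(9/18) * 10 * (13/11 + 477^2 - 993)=-249190900/11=-22653718.18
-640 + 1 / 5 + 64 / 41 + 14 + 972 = 71291 / 205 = 347.76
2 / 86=1 / 43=0.02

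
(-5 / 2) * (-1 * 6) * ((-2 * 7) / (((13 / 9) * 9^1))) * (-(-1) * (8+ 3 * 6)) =-420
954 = 954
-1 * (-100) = 100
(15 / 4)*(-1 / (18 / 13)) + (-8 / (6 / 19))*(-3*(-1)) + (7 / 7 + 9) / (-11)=-21019 / 264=-79.62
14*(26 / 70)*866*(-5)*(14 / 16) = -39403 / 2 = -19701.50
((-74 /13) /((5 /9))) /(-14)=333 /455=0.73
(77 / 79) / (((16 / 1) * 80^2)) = 77 / 8089600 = 0.00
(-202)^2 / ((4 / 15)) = 153015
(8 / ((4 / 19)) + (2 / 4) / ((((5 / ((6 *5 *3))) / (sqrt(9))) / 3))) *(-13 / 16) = -1547 / 16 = -96.69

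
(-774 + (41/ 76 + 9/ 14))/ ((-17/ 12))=1233417/ 2261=545.52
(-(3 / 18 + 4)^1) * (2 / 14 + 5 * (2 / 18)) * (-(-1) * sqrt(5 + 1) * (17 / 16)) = -4675 * sqrt(6) / 1512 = -7.57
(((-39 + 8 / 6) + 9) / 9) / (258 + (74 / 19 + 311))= -1634 / 293895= -0.01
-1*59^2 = -3481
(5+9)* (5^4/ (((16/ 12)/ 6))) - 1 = 39374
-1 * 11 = -11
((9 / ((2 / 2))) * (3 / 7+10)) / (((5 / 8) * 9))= 16.69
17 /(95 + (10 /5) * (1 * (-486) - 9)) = -17 /895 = -0.02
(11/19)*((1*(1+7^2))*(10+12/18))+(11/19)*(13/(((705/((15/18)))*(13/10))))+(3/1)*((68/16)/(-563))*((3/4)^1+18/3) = 22343681291/72397296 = 308.63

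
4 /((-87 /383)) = -1532 /87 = -17.61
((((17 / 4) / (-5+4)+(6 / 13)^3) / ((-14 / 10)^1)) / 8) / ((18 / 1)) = 182425 / 8858304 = 0.02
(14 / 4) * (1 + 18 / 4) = 77 / 4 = 19.25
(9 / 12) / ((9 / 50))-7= -17 / 6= -2.83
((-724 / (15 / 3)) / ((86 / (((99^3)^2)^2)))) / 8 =-160435661780619399799242981 / 860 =-186553095093743488138654.60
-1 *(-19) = 19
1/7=0.14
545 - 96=449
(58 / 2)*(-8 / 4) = -58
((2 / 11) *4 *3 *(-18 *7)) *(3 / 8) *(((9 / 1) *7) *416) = -29719872 / 11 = -2701806.55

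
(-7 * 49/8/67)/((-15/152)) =6517/1005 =6.48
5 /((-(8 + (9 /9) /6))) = -30 /49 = -0.61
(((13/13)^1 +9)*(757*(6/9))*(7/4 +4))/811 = 87055/2433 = 35.78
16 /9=1.78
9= 9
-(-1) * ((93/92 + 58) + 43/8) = 11847/184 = 64.39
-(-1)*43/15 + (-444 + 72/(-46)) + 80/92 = -152431/345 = -441.83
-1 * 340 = -340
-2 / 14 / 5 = -1 / 35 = -0.03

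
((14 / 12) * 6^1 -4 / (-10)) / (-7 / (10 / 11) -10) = -74 / 177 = -0.42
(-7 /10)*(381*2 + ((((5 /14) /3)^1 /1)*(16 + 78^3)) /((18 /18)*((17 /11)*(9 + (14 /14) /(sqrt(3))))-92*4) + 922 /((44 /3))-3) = -211004961721 /455127860 + 1008457*sqrt(3) /6206289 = -463.34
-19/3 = -6.33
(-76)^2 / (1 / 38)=219488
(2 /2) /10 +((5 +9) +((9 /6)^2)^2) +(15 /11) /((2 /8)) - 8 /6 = 61469 /2640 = 23.28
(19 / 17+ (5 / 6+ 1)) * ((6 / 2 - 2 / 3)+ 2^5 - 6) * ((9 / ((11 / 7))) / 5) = 2107 / 22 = 95.77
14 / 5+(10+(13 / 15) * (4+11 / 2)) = 631 / 30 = 21.03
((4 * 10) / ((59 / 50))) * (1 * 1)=2000 / 59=33.90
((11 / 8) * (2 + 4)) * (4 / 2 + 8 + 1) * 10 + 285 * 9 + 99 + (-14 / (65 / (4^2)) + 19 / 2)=232541 / 65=3577.55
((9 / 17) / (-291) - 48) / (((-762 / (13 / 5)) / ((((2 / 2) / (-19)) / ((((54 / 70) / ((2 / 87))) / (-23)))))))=18407935 / 3115585971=0.01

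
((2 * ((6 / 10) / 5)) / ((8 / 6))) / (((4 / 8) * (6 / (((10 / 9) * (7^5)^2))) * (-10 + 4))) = -282475249 / 90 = -3138613.88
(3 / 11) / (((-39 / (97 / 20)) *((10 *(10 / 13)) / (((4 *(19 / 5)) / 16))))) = -1843 / 440000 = -0.00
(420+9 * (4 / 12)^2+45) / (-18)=-233 / 9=-25.89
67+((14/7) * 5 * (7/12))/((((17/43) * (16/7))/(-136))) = -9731/12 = -810.92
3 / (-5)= -3 / 5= -0.60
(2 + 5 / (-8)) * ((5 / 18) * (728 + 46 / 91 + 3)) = 1220395 / 4368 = 279.39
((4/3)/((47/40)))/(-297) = -160/41877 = -0.00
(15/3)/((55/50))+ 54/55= 304/55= 5.53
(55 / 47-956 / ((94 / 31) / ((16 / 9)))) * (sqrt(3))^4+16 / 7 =-1655399 / 329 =-5031.61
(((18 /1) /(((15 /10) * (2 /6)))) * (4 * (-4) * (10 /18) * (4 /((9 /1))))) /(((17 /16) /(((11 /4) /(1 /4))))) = -225280 /153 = -1472.42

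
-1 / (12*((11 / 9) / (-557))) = 1671 / 44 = 37.98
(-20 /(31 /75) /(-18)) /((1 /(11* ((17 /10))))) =4675 /93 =50.27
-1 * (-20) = 20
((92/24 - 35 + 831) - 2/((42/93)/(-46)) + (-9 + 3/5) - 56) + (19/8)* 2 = 943.90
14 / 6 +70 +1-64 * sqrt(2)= 220 / 3-64 * sqrt(2)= -17.18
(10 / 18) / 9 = 5 / 81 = 0.06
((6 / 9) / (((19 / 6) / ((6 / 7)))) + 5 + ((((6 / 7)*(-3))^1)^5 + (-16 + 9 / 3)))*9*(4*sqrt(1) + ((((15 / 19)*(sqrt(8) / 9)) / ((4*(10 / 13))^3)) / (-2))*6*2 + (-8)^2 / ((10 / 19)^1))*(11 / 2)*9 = -10742994823968 / 1596665 + 4697921900529*sqrt(2) / 2426930800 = -6725658.71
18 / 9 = 2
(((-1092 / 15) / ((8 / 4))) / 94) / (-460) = 0.00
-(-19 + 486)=-467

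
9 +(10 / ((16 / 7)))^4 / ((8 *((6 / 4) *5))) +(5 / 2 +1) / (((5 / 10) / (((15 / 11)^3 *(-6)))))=-5979037817 / 65421312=-91.39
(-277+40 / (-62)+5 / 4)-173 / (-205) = -275.55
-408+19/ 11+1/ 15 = -67024/ 165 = -406.21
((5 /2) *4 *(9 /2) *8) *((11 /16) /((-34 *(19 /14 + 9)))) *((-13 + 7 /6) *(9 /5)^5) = 968462649 /6162500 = 157.15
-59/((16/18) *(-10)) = 531/80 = 6.64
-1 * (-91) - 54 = 37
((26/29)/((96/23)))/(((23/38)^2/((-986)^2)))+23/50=1966603237/3450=570029.92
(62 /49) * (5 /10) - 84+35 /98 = -8135 /98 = -83.01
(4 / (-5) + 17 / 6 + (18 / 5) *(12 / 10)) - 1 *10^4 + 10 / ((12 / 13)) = -748711 / 75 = -9982.81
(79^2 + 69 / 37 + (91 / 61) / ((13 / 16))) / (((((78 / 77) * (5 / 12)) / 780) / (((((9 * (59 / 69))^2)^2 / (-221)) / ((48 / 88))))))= -46868350628207659320 / 139583851277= -335772012.30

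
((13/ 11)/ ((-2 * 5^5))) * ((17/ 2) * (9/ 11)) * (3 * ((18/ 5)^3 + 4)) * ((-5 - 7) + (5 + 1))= 56674566/ 47265625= 1.20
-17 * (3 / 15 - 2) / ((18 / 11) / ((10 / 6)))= 187 / 6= 31.17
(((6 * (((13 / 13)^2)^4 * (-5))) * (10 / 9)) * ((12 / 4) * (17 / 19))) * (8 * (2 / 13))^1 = -27200 / 247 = -110.12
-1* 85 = -85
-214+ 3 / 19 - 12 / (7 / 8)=-30265 / 133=-227.56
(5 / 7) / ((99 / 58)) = 290 / 693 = 0.42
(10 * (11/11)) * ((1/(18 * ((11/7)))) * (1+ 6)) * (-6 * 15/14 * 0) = 0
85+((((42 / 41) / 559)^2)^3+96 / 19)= 247984192002853551414018204127 / 2753769519610881049026771139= 90.05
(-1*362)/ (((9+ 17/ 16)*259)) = -5792/ 41699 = -0.14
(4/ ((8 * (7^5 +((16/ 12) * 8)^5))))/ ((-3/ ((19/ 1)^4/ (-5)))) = 10556001/ 376385330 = 0.03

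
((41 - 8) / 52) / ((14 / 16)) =0.73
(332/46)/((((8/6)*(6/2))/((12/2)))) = 249/23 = 10.83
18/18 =1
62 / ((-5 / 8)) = -496 / 5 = -99.20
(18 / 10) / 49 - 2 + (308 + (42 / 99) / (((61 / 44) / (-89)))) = 12500077 / 44835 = 278.80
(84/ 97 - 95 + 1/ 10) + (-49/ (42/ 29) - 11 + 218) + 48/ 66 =1278158/ 16005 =79.86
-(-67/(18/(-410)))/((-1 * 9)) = 13735/81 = 169.57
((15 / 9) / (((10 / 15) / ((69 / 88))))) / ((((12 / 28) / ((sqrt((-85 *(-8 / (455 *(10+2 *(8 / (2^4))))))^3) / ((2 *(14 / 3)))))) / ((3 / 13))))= 17595 *sqrt(34034) / 573144572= 0.01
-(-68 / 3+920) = -2692 / 3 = -897.33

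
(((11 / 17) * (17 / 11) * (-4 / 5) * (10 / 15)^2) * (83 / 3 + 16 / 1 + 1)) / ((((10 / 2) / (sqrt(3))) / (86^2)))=-15857024 * sqrt(3) / 675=-40689.14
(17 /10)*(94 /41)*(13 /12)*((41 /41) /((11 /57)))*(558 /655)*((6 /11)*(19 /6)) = 1046168253 /32494550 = 32.20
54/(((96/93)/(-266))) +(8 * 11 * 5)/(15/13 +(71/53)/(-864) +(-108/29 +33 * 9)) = -565771099207113/40663081864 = -13913.63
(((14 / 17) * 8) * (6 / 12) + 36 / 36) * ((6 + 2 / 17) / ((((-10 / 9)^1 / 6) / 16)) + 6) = -3242514 / 1445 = -2243.95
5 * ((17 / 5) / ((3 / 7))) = 119 / 3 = 39.67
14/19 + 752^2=10744590/19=565504.74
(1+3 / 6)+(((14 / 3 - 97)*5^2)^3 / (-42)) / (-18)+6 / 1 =-332092550035 / 20412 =-16269476.29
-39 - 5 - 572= -616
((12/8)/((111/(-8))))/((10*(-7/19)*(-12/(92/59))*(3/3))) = -874/229215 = -0.00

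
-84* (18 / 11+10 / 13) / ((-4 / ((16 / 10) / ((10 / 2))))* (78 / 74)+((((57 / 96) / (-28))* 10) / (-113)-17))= 54124750848 / 8082099883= 6.70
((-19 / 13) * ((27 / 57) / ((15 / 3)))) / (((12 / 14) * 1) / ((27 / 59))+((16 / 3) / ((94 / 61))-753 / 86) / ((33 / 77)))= 2291814 / 173490785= 0.01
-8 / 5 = -1.60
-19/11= -1.73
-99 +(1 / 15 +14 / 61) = -90314 / 915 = -98.70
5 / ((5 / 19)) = 19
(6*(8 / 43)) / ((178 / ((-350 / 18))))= -1400 / 11481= -0.12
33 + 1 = 34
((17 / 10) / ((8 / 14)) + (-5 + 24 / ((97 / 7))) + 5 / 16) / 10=151 / 77600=0.00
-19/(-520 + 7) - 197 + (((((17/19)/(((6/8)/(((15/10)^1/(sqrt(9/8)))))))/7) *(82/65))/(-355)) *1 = -5318/27 - 5576 *sqrt(2)/9206925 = -196.96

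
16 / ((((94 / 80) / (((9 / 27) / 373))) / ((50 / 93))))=32000 / 4891149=0.01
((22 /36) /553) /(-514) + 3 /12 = 639539 /2558178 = 0.25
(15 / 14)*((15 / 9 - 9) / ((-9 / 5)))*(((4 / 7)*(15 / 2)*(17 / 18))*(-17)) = -300.36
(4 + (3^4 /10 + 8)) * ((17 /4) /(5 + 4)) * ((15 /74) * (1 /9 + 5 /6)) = 19363 /10656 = 1.82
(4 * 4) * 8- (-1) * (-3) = 125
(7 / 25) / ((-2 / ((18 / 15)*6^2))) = -756 / 125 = -6.05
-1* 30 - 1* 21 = -51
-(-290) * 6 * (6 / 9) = 1160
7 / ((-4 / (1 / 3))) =-7 / 12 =-0.58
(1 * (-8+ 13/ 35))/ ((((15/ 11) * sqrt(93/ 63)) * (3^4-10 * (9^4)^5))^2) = -10769/ 57275921398059045208662499035743657297533875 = -0.00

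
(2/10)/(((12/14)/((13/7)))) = 13/30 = 0.43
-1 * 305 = -305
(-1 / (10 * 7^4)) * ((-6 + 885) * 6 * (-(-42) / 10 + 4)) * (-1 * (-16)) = -28.82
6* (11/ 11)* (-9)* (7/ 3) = -126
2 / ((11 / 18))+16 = 212 / 11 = 19.27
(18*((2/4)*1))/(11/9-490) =-81/4399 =-0.02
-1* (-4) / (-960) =-1 / 240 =-0.00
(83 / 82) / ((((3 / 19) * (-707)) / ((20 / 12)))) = -7885 / 521766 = -0.02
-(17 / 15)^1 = -17 / 15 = -1.13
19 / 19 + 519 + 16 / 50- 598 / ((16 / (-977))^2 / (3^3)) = -60201922.00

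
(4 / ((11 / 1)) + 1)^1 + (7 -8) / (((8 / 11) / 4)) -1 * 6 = -223 / 22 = -10.14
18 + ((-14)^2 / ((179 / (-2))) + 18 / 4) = 20.31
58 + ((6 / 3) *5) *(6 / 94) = 2756 / 47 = 58.64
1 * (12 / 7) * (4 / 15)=16 / 35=0.46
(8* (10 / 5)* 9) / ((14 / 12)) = 864 / 7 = 123.43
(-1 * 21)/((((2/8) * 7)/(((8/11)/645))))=-32/2365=-0.01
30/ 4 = 15/ 2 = 7.50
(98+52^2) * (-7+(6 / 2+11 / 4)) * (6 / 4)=-21015 / 4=-5253.75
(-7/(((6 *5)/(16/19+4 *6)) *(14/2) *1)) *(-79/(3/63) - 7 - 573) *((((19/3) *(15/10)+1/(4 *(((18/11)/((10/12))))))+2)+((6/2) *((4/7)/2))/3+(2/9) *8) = 287848079/11340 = 25383.43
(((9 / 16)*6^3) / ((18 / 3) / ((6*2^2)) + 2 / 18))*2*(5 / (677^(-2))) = 20047310460 / 13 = 1542100804.62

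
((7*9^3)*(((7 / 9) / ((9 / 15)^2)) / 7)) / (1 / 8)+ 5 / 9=113405 / 9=12600.56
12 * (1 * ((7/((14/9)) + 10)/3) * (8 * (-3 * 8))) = -11136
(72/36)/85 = 2/85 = 0.02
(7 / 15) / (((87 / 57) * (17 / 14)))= 1862 / 7395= 0.25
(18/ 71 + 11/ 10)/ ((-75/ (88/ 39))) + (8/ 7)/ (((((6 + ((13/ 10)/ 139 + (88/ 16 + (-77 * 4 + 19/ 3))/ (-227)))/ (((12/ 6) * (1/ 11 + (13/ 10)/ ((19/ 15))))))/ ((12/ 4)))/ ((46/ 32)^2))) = 357380872923184849/ 168282307249056000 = 2.12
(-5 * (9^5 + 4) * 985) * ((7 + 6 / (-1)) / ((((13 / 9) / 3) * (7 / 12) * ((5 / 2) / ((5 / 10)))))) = -18846174420 / 91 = -207100817.80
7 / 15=0.47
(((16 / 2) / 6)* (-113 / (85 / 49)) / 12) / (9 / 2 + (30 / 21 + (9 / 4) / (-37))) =-5736332 / 4650435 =-1.23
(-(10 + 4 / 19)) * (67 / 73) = -12998 / 1387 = -9.37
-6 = -6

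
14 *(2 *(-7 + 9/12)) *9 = -1575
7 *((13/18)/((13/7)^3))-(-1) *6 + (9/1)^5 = 179647711/3042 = 59055.79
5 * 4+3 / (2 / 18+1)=22.70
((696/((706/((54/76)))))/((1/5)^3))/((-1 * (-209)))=587250/1401763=0.42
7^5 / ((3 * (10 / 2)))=16807 / 15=1120.47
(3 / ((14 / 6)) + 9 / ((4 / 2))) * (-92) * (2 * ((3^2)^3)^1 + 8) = -5462316 / 7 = -780330.86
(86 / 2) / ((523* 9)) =43 / 4707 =0.01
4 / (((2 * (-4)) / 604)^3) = -3442951 / 2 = -1721475.50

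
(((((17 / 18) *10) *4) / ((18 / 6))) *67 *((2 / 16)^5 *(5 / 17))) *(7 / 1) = 11725 / 221184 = 0.05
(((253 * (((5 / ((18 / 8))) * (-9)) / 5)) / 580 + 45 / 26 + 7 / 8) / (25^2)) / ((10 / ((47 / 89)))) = 610201 / 8388250000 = 0.00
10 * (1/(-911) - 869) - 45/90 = -15834111/1822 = -8690.51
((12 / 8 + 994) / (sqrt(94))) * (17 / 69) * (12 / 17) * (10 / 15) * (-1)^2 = 3982 * sqrt(94) / 3243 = 11.90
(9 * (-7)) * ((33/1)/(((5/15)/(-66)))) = 411642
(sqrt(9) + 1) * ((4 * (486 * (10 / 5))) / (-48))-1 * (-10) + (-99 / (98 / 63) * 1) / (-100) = -438709 / 1400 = -313.36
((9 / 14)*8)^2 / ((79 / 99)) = 128304 / 3871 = 33.14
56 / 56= 1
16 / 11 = 1.45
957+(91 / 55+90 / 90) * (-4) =52051 / 55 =946.38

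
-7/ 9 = -0.78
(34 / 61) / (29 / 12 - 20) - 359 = -4621097 / 12871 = -359.03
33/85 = 0.39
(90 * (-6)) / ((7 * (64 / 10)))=-675 / 56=-12.05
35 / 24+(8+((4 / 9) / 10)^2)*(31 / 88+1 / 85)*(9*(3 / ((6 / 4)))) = 90701359 / 1683000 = 53.89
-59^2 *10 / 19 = -1832.11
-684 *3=-2052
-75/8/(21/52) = -325/14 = -23.21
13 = 13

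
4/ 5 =0.80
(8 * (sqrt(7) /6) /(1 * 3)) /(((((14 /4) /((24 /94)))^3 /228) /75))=105062400 * sqrt(7) /35611289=7.81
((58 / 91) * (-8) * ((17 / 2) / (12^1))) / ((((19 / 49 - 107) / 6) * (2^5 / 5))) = 17255 / 543296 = 0.03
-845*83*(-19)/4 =1332565/4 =333141.25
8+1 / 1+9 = 18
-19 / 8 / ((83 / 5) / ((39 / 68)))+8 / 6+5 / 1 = 846773 / 135456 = 6.25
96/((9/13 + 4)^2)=4.36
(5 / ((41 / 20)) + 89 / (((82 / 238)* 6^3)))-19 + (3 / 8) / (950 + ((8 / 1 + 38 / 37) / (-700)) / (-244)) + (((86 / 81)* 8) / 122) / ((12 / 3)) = -8295839690088313 / 540541960392024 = -15.35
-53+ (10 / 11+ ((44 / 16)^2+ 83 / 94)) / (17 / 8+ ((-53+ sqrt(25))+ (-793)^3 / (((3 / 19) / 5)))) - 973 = -402069430735808307 / 391880536779314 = -1026.00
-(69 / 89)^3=-328509 / 704969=-0.47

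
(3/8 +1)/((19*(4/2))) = 11/304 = 0.04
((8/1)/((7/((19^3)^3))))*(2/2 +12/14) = 33559520569016/49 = 684888174877.88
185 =185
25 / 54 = 0.46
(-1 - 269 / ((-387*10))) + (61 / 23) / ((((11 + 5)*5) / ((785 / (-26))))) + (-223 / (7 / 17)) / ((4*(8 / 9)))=-4997592497 / 32399640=-154.25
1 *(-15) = -15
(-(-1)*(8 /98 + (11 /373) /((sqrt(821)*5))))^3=1507771994531*sqrt(821) /10498203396908824625 + 182763340652 /335961157973525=0.00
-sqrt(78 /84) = -sqrt(182) /14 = -0.96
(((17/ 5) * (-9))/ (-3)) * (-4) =-204/ 5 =-40.80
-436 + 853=417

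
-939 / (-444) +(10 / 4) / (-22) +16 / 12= 8143 / 2442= 3.33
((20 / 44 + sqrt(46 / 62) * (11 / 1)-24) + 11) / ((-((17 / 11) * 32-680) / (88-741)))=15019 / 1156-79013 * sqrt(713) / 215016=3.18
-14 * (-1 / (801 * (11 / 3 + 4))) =0.00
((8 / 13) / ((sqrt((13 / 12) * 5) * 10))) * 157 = 1256 * sqrt(195) / 4225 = 4.15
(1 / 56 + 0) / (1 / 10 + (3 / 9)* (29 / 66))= 495 / 6832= 0.07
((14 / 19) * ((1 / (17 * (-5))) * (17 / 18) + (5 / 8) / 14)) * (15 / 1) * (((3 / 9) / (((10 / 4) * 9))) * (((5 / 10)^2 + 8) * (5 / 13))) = 143 / 8208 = 0.02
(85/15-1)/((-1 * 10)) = -7/15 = -0.47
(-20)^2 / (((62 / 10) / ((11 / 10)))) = 2200 / 31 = 70.97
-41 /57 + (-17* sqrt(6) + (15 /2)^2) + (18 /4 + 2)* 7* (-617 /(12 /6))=-1593859 /114 - 17* sqrt(6)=-14022.86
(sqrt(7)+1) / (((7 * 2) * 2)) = 1 / 28+sqrt(7) / 28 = 0.13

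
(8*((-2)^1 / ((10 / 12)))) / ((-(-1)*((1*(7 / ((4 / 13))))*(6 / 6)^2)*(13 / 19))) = -7296 / 5915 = -1.23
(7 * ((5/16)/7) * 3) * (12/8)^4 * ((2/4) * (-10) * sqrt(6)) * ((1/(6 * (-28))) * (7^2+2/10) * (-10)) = -249075 * sqrt(6)/3584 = -170.23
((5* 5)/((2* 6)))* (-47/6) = -1175/72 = -16.32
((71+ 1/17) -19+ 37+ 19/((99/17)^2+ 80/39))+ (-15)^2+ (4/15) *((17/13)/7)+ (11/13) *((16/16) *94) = 3707753947124/9406355595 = 394.18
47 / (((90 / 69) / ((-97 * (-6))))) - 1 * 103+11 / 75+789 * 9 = 2097716 / 75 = 27969.55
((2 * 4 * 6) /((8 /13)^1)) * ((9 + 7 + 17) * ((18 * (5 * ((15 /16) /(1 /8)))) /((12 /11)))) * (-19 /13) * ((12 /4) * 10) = -69832125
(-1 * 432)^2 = 186624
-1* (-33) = 33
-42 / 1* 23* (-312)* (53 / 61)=15973776 / 61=261865.18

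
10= 10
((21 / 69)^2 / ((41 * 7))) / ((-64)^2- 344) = 0.00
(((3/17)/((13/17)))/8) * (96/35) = 36/455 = 0.08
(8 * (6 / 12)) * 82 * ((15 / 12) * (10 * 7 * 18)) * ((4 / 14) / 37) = 147600 / 37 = 3989.19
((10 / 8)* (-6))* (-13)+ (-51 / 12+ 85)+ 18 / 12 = 179.75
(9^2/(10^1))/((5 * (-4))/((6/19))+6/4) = -243/1855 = -0.13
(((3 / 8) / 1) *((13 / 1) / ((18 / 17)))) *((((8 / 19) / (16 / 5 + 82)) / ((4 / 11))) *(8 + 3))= 133705 / 194256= 0.69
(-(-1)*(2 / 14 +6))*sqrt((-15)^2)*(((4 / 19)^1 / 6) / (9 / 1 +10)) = 0.17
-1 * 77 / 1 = -77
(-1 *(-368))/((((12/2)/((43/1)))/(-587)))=-1548114.67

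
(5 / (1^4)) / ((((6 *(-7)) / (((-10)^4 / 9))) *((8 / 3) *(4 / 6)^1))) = -3125 / 42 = -74.40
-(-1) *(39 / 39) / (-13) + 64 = 831 / 13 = 63.92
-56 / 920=-7 / 115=-0.06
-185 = -185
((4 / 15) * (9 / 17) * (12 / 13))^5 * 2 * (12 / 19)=1486016741376 / 31301488552871875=0.00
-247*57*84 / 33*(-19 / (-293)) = -7490028 / 3223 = -2323.93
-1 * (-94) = 94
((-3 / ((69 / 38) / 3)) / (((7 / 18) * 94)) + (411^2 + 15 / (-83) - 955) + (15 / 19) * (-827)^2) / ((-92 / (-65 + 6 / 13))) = 1771883719310462 / 3568014541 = 496602.16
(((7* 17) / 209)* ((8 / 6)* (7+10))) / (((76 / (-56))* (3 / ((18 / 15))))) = -226576 / 59565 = -3.80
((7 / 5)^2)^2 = 2401 / 625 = 3.84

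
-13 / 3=-4.33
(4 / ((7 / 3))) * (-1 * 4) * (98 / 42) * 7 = -112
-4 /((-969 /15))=20 /323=0.06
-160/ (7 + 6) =-160/ 13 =-12.31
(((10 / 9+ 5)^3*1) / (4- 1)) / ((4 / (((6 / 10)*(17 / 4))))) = 565675 / 11664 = 48.50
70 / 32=35 / 16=2.19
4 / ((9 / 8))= 32 / 9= 3.56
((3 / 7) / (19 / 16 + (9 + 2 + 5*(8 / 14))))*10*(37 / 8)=444 / 337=1.32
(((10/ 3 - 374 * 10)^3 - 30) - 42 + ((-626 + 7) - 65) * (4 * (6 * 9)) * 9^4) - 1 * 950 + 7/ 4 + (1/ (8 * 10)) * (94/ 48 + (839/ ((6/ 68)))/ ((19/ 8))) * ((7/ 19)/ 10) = -3315116704935965309/ 62380800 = -53143222032.03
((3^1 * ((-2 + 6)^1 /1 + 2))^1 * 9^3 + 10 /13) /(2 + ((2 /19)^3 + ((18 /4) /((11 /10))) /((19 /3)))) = 12871297604 /2596373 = 4957.41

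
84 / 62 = 42 / 31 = 1.35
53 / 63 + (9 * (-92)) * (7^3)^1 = -284003.16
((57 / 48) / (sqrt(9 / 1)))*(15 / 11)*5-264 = -45989 / 176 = -261.30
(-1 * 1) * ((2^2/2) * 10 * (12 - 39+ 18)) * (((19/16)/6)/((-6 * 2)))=-95/32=-2.97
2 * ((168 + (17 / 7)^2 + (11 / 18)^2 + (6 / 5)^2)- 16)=63389461 / 198450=319.42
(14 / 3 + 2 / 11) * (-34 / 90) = -544 / 297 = -1.83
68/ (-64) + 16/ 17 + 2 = 511/ 272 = 1.88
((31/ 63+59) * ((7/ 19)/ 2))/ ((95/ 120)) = 14992/ 1083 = 13.84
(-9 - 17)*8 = -208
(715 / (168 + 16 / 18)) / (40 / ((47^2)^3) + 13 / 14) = 32369983632987 / 7099909858408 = 4.56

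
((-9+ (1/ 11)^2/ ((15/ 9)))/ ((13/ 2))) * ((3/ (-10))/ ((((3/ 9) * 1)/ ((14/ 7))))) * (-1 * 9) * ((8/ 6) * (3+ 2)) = -1175472/ 7865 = -149.46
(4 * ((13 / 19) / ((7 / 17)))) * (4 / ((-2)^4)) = 221 / 133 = 1.66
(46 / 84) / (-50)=-0.01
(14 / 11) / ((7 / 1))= 2 / 11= 0.18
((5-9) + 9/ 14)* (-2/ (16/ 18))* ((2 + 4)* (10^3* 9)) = 2855250/ 7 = 407892.86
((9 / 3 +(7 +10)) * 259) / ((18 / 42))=36260 / 3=12086.67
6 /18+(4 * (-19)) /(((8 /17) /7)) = -6781 /6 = -1130.17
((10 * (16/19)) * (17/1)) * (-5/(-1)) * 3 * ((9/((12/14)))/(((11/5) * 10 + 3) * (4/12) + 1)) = 45900/19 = 2415.79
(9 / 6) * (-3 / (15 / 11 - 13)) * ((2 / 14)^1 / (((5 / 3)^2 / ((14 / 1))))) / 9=99 / 3200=0.03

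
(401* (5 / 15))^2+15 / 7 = 1125742 / 63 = 17868.92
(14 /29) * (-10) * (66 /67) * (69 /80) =-15939 /3886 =-4.10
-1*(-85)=85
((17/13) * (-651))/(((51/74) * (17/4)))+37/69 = -290.11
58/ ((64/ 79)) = 2291/ 32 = 71.59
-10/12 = -5/6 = -0.83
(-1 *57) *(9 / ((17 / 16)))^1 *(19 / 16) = -573.35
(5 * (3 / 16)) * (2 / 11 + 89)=14715 / 176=83.61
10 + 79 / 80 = 879 / 80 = 10.99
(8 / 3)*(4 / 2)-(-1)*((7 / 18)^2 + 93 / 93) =2101 / 324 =6.48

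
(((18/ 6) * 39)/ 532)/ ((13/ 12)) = 27/ 133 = 0.20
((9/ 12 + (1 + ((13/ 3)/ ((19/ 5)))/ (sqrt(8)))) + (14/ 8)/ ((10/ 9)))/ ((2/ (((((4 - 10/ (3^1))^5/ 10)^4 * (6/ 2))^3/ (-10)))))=-1169880371953664/ 9582781366467783274173184588623046875 - 228698418577408 * sqrt(2)/ 21848741515546545865114860862060546875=-0.00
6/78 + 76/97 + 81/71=179176/89531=2.00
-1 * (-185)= 185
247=247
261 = 261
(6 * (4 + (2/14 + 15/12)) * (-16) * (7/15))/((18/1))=-604/45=-13.42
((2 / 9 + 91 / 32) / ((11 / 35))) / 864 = 30905 / 2737152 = 0.01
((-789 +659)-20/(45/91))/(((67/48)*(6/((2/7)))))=-24544/4221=-5.81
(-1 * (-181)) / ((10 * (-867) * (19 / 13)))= -0.01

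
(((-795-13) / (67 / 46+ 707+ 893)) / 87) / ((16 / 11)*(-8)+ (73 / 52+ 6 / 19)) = 36721984 / 62793918225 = 0.00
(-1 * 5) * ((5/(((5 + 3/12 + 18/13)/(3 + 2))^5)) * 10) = -95051008000/1564031349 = -60.77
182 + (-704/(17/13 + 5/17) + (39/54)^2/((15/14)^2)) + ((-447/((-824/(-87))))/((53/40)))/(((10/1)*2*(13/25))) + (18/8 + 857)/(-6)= -246436507943281/610472327400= -403.68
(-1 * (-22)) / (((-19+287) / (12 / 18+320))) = 5291 / 201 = 26.32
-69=-69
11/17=0.65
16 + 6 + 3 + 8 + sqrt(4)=35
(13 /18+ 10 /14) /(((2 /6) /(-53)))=-9593 /42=-228.40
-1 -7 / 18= -25 / 18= -1.39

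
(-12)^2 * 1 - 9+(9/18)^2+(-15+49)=677/4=169.25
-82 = -82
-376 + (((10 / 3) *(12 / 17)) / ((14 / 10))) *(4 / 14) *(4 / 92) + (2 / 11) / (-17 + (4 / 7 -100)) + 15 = -62002199261 / 171760435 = -360.98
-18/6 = -3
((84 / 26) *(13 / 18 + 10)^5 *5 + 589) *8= 9374892850451 / 511758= 18318996.19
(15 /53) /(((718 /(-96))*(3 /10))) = -2400 /19027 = -0.13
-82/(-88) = 41/44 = 0.93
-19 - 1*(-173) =154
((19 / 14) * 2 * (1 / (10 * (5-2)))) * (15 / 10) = 19 / 140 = 0.14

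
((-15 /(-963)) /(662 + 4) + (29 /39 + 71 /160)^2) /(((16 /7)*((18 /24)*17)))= 4563848201059 /94342222540800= 0.05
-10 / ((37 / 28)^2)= -7840 / 1369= -5.73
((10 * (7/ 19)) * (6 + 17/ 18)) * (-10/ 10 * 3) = -4375/ 57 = -76.75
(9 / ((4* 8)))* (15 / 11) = 135 / 352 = 0.38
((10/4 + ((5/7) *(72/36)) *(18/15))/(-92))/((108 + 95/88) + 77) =-649/2636375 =-0.00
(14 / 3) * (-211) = -2954 / 3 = -984.67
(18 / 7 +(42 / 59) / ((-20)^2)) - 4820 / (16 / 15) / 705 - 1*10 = -13.84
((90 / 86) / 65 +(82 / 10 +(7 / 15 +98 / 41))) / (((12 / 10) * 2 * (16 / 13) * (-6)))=-3806735 / 6092928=-0.62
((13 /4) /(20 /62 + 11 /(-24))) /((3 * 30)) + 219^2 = 72660512 /1515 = 47960.73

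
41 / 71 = 0.58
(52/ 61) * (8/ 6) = 208/ 183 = 1.14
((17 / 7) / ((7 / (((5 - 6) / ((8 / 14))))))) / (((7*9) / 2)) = -17 / 882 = -0.02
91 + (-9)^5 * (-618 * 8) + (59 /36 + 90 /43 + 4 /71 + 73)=291938423.79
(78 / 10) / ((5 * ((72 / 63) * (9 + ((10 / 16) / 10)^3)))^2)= 500957184 / 169878528125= 0.00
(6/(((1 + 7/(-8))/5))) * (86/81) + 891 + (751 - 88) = 48838/27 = 1808.81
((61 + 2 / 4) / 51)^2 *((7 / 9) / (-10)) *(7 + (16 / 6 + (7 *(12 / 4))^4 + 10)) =-3433034017 / 156060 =-21998.17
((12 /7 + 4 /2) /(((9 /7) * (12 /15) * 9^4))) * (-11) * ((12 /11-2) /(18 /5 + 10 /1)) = 1625 /4015332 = 0.00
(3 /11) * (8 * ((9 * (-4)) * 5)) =-4320 /11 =-392.73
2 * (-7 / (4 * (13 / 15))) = -105 / 26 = -4.04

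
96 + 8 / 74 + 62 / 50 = 90047 / 925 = 97.35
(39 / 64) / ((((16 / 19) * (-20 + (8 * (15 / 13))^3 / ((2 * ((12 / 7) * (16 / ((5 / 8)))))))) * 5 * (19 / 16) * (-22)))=85683 / 170737600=0.00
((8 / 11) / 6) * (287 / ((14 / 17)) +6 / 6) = 466 / 11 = 42.36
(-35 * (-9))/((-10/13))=-819/2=-409.50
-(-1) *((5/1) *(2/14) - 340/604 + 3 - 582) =-611843/1057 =-578.85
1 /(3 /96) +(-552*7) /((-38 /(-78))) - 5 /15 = -450283 /57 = -7899.70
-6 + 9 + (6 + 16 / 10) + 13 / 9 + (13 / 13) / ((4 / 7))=2483 / 180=13.79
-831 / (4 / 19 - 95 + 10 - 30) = 5263 / 727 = 7.24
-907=-907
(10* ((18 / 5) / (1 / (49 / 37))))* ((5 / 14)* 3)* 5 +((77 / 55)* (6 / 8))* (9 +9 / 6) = 394317 / 1480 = 266.43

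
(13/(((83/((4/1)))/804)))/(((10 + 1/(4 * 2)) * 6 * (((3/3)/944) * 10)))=26311168/33615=782.72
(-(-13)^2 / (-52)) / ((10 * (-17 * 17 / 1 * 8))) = -13 / 92480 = -0.00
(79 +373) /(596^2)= 113 /88804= 0.00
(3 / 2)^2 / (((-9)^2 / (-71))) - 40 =-1511 / 36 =-41.97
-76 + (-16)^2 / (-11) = -1092 / 11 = -99.27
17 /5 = 3.40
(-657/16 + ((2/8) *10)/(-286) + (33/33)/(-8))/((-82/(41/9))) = 10473/4576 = 2.29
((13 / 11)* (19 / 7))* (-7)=-22.45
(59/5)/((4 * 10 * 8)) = 59/1600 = 0.04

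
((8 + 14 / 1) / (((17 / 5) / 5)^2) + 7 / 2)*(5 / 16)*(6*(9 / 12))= 71.83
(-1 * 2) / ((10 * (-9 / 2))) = 2 / 45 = 0.04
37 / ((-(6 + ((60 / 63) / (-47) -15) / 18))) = -657342 / 91771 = -7.16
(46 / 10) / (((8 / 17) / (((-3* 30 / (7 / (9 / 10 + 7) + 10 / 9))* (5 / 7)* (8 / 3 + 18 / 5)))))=-39198141 / 19880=-1971.74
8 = 8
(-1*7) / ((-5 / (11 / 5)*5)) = 77 / 125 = 0.62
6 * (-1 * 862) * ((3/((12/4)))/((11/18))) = -93096/11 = -8463.27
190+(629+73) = 892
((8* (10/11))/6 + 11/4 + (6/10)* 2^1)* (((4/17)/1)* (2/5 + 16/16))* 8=190792/14025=13.60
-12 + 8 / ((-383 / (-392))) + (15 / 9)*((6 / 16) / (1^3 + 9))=-22977 / 6128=-3.75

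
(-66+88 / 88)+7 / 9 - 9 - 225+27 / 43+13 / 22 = -2528687 / 8514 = -297.00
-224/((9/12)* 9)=-896/27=-33.19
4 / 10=2 / 5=0.40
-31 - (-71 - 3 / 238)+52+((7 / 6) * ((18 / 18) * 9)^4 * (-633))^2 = 11175012755796469 / 476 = 23476917554194.26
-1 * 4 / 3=-1.33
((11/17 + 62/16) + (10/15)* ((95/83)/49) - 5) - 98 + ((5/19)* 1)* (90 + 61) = -1851462227/31527384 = -58.73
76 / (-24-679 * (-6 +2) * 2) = 19 / 1352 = 0.01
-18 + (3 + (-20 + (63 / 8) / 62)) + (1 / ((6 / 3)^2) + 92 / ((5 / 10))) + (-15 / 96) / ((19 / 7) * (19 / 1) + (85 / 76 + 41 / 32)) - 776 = -71392549145 / 113931696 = -626.63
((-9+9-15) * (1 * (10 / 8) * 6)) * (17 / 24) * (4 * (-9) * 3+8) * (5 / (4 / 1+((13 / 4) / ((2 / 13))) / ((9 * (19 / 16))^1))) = 27253125 / 4088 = 6666.62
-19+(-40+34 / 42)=-1222 / 21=-58.19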